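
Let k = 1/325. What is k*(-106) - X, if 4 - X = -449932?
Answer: -146229306/325 ≈ -4.4994e+5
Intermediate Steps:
k = 1/325 ≈ 0.0030769
X = 449936 (X = 4 - 1*(-449932) = 4 + 449932 = 449936)
k*(-106) - X = (1/325)*(-106) - 1*449936 = -106/325 - 449936 = -146229306/325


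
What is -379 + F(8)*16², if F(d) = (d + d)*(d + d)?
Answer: 65157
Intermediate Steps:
F(d) = 4*d² (F(d) = (2*d)*(2*d) = 4*d²)
-379 + F(8)*16² = -379 + (4*8²)*16² = -379 + (4*64)*256 = -379 + 256*256 = -379 + 65536 = 65157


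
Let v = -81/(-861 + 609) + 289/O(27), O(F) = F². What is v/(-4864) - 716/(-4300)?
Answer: 17756078297/106730265600 ≈ 0.16636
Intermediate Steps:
v = 14653/20412 (v = -81/(-861 + 609) + 289/(27²) = -81/(-252) + 289/729 = -81*(-1/252) + 289*(1/729) = 9/28 + 289/729 = 14653/20412 ≈ 0.71786)
v/(-4864) - 716/(-4300) = (14653/20412)/(-4864) - 716/(-4300) = (14653/20412)*(-1/4864) - 716*(-1/4300) = -14653/99283968 + 179/1075 = 17756078297/106730265600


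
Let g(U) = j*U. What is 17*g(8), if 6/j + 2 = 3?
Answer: 816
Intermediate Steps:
j = 6 (j = 6/(-2 + 3) = 6/1 = 6*1 = 6)
g(U) = 6*U
17*g(8) = 17*(6*8) = 17*48 = 816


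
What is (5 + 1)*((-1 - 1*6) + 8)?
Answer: 6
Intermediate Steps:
(5 + 1)*((-1 - 1*6) + 8) = 6*((-1 - 6) + 8) = 6*(-7 + 8) = 6*1 = 6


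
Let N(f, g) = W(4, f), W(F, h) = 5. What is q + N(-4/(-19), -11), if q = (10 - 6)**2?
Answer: 21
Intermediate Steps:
N(f, g) = 5
q = 16 (q = 4**2 = 16)
q + N(-4/(-19), -11) = 16 + 5 = 21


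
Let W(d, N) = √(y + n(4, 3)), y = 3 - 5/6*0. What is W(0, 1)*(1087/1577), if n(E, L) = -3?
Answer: 0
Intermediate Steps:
y = 3 (y = 3 - 5*⅙*0 = 3 - ⅚*0 = 3 + 0 = 3)
W(d, N) = 0 (W(d, N) = √(3 - 3) = √0 = 0)
W(0, 1)*(1087/1577) = 0*(1087/1577) = 0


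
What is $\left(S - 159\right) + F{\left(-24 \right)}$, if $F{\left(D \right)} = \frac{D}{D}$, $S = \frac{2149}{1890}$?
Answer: $- \frac{42353}{270} \approx -156.86$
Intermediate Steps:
$S = \frac{307}{270}$ ($S = 2149 \cdot \frac{1}{1890} = \frac{307}{270} \approx 1.137$)
$F{\left(D \right)} = 1$
$\left(S - 159\right) + F{\left(-24 \right)} = \left(\frac{307}{270} - 159\right) + 1 = - \frac{42623}{270} + 1 = - \frac{42353}{270}$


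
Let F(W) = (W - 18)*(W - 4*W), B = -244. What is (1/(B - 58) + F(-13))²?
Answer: 133311884161/91204 ≈ 1.4617e+6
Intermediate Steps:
F(W) = -3*W*(-18 + W) (F(W) = (-18 + W)*(-3*W) = -3*W*(-18 + W))
(1/(B - 58) + F(-13))² = (1/(-244 - 58) + 3*(-13)*(18 - 1*(-13)))² = (1/(-302) + 3*(-13)*(18 + 13))² = (-1/302 + 3*(-13)*31)² = (-1/302 - 1209)² = (-365119/302)² = 133311884161/91204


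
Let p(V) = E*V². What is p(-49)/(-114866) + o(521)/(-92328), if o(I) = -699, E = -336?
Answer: 12427435457/1767558008 ≈ 7.0309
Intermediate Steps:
p(V) = -336*V²
p(-49)/(-114866) + o(521)/(-92328) = -336*(-49)²/(-114866) - 699/(-92328) = -336*2401*(-1/114866) - 699*(-1/92328) = -806736*(-1/114866) + 233/30776 = 403368/57433 + 233/30776 = 12427435457/1767558008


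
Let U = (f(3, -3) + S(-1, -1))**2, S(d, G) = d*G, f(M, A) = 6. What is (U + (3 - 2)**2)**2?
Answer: 2500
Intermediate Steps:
S(d, G) = G*d
U = 49 (U = (6 - 1*(-1))**2 = (6 + 1)**2 = 7**2 = 49)
(U + (3 - 2)**2)**2 = (49 + (3 - 2)**2)**2 = (49 + 1**2)**2 = (49 + 1)**2 = 50**2 = 2500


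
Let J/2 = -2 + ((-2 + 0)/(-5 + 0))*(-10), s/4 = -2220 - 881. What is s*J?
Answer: 148848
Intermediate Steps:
s = -12404 (s = 4*(-2220 - 881) = 4*(-3101) = -12404)
J = -12 (J = 2*(-2 + ((-2 + 0)/(-5 + 0))*(-10)) = 2*(-2 - 2/(-5)*(-10)) = 2*(-2 - 2*(-1/5)*(-10)) = 2*(-2 + (2/5)*(-10)) = 2*(-2 - 4) = 2*(-6) = -12)
s*J = -12404*(-12) = 148848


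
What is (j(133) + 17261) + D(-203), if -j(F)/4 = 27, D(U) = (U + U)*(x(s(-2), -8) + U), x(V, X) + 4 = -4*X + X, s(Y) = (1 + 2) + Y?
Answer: 91451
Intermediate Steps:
s(Y) = 3 + Y
x(V, X) = -4 - 3*X (x(V, X) = -4 + (-4*X + X) = -4 - 3*X)
D(U) = 2*U*(20 + U) (D(U) = (U + U)*((-4 - 3*(-8)) + U) = (2*U)*((-4 + 24) + U) = (2*U)*(20 + U) = 2*U*(20 + U))
j(F) = -108 (j(F) = -4*27 = -108)
(j(133) + 17261) + D(-203) = (-108 + 17261) + 2*(-203)*(20 - 203) = 17153 + 2*(-203)*(-183) = 17153 + 74298 = 91451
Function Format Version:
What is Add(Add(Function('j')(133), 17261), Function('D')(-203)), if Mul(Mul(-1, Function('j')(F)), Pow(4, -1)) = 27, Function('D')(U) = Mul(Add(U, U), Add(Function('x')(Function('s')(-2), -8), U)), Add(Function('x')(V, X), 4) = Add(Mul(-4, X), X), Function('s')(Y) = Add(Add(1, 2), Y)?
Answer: 91451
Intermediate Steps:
Function('s')(Y) = Add(3, Y)
Function('x')(V, X) = Add(-4, Mul(-3, X)) (Function('x')(V, X) = Add(-4, Add(Mul(-4, X), X)) = Add(-4, Mul(-3, X)))
Function('D')(U) = Mul(2, U, Add(20, U)) (Function('D')(U) = Mul(Add(U, U), Add(Add(-4, Mul(-3, -8)), U)) = Mul(Mul(2, U), Add(Add(-4, 24), U)) = Mul(Mul(2, U), Add(20, U)) = Mul(2, U, Add(20, U)))
Function('j')(F) = -108 (Function('j')(F) = Mul(-4, 27) = -108)
Add(Add(Function('j')(133), 17261), Function('D')(-203)) = Add(Add(-108, 17261), Mul(2, -203, Add(20, -203))) = Add(17153, Mul(2, -203, -183)) = Add(17153, 74298) = 91451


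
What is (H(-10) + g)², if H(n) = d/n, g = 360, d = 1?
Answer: 12952801/100 ≈ 1.2953e+5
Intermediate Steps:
H(n) = 1/n
(H(-10) + g)² = (1/(-10) + 360)² = (-⅒ + 360)² = (3599/10)² = 12952801/100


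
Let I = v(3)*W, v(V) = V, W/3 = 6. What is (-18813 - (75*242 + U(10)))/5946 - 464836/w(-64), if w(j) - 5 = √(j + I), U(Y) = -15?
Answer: 2*(-3079*√10 + 230341633*I)/(991*(√10 - 5*I)) ≈ -66411.0 + 41998.0*I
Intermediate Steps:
W = 18 (W = 3*6 = 18)
I = 54 (I = 3*18 = 54)
w(j) = 5 + √(54 + j) (w(j) = 5 + √(j + 54) = 5 + √(54 + j))
(-18813 - (75*242 + U(10)))/5946 - 464836/w(-64) = (-18813 - (75*242 - 15))/5946 - 464836/(5 + √(54 - 64)) = (-18813 - (18150 - 15))*(1/5946) - 464836/(5 + √(-10)) = (-18813 - 1*18135)*(1/5946) - 464836/(5 + I*√10) = (-18813 - 18135)*(1/5946) - 464836/(5 + I*√10) = -36948*1/5946 - 464836/(5 + I*√10) = -6158/991 - 464836/(5 + I*√10)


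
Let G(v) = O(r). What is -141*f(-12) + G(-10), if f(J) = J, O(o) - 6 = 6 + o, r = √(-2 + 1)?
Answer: 1704 + I ≈ 1704.0 + 1.0*I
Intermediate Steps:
r = I (r = √(-1) = I ≈ 1.0*I)
O(o) = 12 + o (O(o) = 6 + (6 + o) = 12 + o)
G(v) = 12 + I
-141*f(-12) + G(-10) = -141*(-12) + (12 + I) = 1692 + (12 + I) = 1704 + I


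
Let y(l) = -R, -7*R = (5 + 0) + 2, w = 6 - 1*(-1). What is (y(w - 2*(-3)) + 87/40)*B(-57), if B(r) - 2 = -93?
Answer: -11557/40 ≈ -288.92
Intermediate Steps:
w = 7 (w = 6 + 1 = 7)
B(r) = -91 (B(r) = 2 - 93 = -91)
R = -1 (R = -((5 + 0) + 2)/7 = -(5 + 2)/7 = -⅐*7 = -1)
y(l) = 1 (y(l) = -1*(-1) = 1)
(y(w - 2*(-3)) + 87/40)*B(-57) = (1 + 87/40)*(-91) = (127/40)*(-91) = -11557/40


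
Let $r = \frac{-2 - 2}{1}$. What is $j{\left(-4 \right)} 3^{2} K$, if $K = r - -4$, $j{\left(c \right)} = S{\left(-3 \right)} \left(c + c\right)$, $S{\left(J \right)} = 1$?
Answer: $0$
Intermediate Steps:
$j{\left(c \right)} = 2 c$ ($j{\left(c \right)} = 1 \left(c + c\right) = 1 \cdot 2 c = 2 c$)
$r = -4$ ($r = \left(-4\right) 1 = -4$)
$K = 0$ ($K = -4 - -4 = -4 + 4 = 0$)
$j{\left(-4 \right)} 3^{2} K = 2 \left(-4\right) 3^{2} \cdot 0 = \left(-8\right) 9 \cdot 0 = \left(-72\right) 0 = 0$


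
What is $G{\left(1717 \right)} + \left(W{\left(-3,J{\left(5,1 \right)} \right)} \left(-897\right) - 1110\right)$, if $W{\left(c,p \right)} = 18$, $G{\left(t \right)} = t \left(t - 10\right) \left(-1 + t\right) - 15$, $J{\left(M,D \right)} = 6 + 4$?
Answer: $5029439733$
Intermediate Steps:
$J{\left(M,D \right)} = 10$
$G{\left(t \right)} = -15 + t \left(-1 + t\right) \left(-10 + t\right)$ ($G{\left(t \right)} = t \left(-10 + t\right) \left(-1 + t\right) - 15 = t \left(-1 + t\right) \left(-10 + t\right) - 15 = -15 + t \left(-1 + t\right) \left(-10 + t\right)$)
$G{\left(1717 \right)} + \left(W{\left(-3,J{\left(5,1 \right)} \right)} \left(-897\right) - 1110\right) = \left(-15 + 1717^{3} - 11 \cdot 1717^{2} + 10 \cdot 1717\right) + \left(18 \left(-897\right) - 1110\right) = \left(-15 + 5061868813 - 32428979 + 17170\right) - 17256 = 5029456989 - 17256 = 5029439733$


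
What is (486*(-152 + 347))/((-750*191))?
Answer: -3159/4775 ≈ -0.66157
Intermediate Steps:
(486*(-152 + 347))/((-750*191)) = (486*195)/(-143250) = 94770*(-1/143250) = -3159/4775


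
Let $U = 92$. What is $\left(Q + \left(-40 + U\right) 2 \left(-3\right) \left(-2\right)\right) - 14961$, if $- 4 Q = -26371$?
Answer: $- \frac{30977}{4} \approx -7744.3$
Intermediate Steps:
$Q = \frac{26371}{4}$ ($Q = \left(- \frac{1}{4}\right) \left(-26371\right) = \frac{26371}{4} \approx 6592.8$)
$\left(Q + \left(-40 + U\right) 2 \left(-3\right) \left(-2\right)\right) - 14961 = \left(\frac{26371}{4} + \left(-40 + 92\right) 2 \left(-3\right) \left(-2\right)\right) - 14961 = \left(\frac{26371}{4} + 52 \left(\left(-6\right) \left(-2\right)\right)\right) - 14961 = \left(\frac{26371}{4} + 52 \cdot 12\right) - 14961 = \left(\frac{26371}{4} + 624\right) - 14961 = \frac{28867}{4} - 14961 = - \frac{30977}{4}$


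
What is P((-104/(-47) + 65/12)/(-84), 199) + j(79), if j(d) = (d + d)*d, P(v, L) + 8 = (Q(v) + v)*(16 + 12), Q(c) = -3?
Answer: 20959577/1692 ≈ 12387.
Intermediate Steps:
P(v, L) = -92 + 28*v (P(v, L) = -8 + (-3 + v)*(16 + 12) = -8 + (-3 + v)*28 = -8 + (-84 + 28*v) = -92 + 28*v)
j(d) = 2*d² (j(d) = (2*d)*d = 2*d²)
P((-104/(-47) + 65/12)/(-84), 199) + j(79) = (-92 + 28*((-104/(-47) + 65/12)/(-84))) + 2*79² = (-92 + 28*((-104*(-1/47) + 65*(1/12))*(-1/84))) + 2*6241 = (-92 + 28*((104/47 + 65/12)*(-1/84))) + 12482 = (-92 + 28*((4303/564)*(-1/84))) + 12482 = (-92 + 28*(-4303/47376)) + 12482 = (-92 - 4303/1692) + 12482 = -159967/1692 + 12482 = 20959577/1692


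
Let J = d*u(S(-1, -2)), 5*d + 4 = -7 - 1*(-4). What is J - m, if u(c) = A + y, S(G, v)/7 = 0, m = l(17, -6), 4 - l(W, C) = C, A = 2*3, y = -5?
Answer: -57/5 ≈ -11.400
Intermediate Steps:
A = 6
l(W, C) = 4 - C
m = 10 (m = 4 - 1*(-6) = 4 + 6 = 10)
d = -7/5 (d = -4/5 + (-7 - 1*(-4))/5 = -4/5 + (-7 + 4)/5 = -4/5 + (1/5)*(-3) = -4/5 - 3/5 = -7/5 ≈ -1.4000)
S(G, v) = 0 (S(G, v) = 7*0 = 0)
u(c) = 1 (u(c) = 6 - 5 = 1)
J = -7/5 (J = -7/5*1 = -7/5 ≈ -1.4000)
J - m = -7/5 - 1*10 = -7/5 - 10 = -57/5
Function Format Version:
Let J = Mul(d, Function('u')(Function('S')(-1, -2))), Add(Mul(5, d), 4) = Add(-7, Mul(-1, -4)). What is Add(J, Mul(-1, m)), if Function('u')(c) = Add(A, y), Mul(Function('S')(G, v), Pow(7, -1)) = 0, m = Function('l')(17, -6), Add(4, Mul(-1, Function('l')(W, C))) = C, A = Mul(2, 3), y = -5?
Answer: Rational(-57, 5) ≈ -11.400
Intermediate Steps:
A = 6
Function('l')(W, C) = Add(4, Mul(-1, C))
m = 10 (m = Add(4, Mul(-1, -6)) = Add(4, 6) = 10)
d = Rational(-7, 5) (d = Add(Rational(-4, 5), Mul(Rational(1, 5), Add(-7, Mul(-1, -4)))) = Add(Rational(-4, 5), Mul(Rational(1, 5), Add(-7, 4))) = Add(Rational(-4, 5), Mul(Rational(1, 5), -3)) = Add(Rational(-4, 5), Rational(-3, 5)) = Rational(-7, 5) ≈ -1.4000)
Function('S')(G, v) = 0 (Function('S')(G, v) = Mul(7, 0) = 0)
Function('u')(c) = 1 (Function('u')(c) = Add(6, -5) = 1)
J = Rational(-7, 5) (J = Mul(Rational(-7, 5), 1) = Rational(-7, 5) ≈ -1.4000)
Add(J, Mul(-1, m)) = Add(Rational(-7, 5), Mul(-1, 10)) = Add(Rational(-7, 5), -10) = Rational(-57, 5)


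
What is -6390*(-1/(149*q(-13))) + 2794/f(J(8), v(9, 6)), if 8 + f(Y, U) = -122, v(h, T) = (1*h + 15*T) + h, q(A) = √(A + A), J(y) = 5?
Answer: -1397/65 - 3195*I*√26/1937 ≈ -21.492 - 8.4106*I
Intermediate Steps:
q(A) = √2*√A (q(A) = √(2*A) = √2*√A)
v(h, T) = 2*h + 15*T (v(h, T) = (h + 15*T) + h = 2*h + 15*T)
f(Y, U) = -130 (f(Y, U) = -8 - 122 = -130)
-6390*(-1/(149*q(-13))) + 2794/f(J(8), v(9, 6)) = -6390*I*√26/3874 + 2794/(-130) = -6390*I*√26/3874 + 2794*(-1/130) = -6390*I*√26/3874 - 1397/65 = -3195*I*√26/1937 - 1397/65 = -1397/65 - 3195*I*√26/1937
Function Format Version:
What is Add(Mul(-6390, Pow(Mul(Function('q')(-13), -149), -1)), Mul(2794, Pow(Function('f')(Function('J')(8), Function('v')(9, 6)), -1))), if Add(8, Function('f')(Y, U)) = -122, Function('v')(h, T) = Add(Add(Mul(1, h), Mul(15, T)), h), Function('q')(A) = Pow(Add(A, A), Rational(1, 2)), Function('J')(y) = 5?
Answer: Add(Rational(-1397, 65), Mul(Rational(-3195, 1937), I, Pow(26, Rational(1, 2)))) ≈ Add(-21.492, Mul(-8.4106, I))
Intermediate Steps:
Function('q')(A) = Mul(Pow(2, Rational(1, 2)), Pow(A, Rational(1, 2))) (Function('q')(A) = Pow(Mul(2, A), Rational(1, 2)) = Mul(Pow(2, Rational(1, 2)), Pow(A, Rational(1, 2))))
Function('v')(h, T) = Add(Mul(2, h), Mul(15, T)) (Function('v')(h, T) = Add(Add(h, Mul(15, T)), h) = Add(Mul(2, h), Mul(15, T)))
Function('f')(Y, U) = -130 (Function('f')(Y, U) = Add(-8, -122) = -130)
Add(Mul(-6390, Pow(Mul(Function('q')(-13), -149), -1)), Mul(2794, Pow(Function('f')(Function('J')(8), Function('v')(9, 6)), -1))) = Add(Mul(-6390, Pow(Mul(Mul(Pow(2, Rational(1, 2)), Pow(-13, Rational(1, 2))), -149), -1)), Mul(2794, Pow(-130, -1))) = Add(Mul(-6390, Pow(Mul(Mul(Pow(2, Rational(1, 2)), Mul(I, Pow(13, Rational(1, 2)))), -149), -1)), Mul(2794, Rational(-1, 130))) = Add(Mul(-6390, Pow(Mul(Mul(I, Pow(26, Rational(1, 2))), -149), -1)), Rational(-1397, 65)) = Add(Mul(-6390, Pow(Mul(-149, I, Pow(26, Rational(1, 2))), -1)), Rational(-1397, 65)) = Add(Mul(-6390, Mul(Rational(1, 3874), I, Pow(26, Rational(1, 2)))), Rational(-1397, 65)) = Add(Mul(Rational(-3195, 1937), I, Pow(26, Rational(1, 2))), Rational(-1397, 65)) = Add(Rational(-1397, 65), Mul(Rational(-3195, 1937), I, Pow(26, Rational(1, 2))))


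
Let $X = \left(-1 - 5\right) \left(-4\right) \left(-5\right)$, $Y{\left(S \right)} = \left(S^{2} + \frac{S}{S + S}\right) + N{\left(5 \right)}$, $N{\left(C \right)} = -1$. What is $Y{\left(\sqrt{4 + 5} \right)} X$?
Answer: $-1020$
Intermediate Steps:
$Y{\left(S \right)} = - \frac{1}{2} + S^{2}$ ($Y{\left(S \right)} = \left(S^{2} + \frac{S}{S + S}\right) - 1 = \left(S^{2} + \frac{S}{2 S}\right) - 1 = \left(S^{2} + \frac{1}{2 S} S\right) - 1 = \left(S^{2} + \frac{1}{2}\right) - 1 = \left(\frac{1}{2} + S^{2}\right) - 1 = - \frac{1}{2} + S^{2}$)
$X = -120$ ($X = \left(-1 - 5\right) \left(-4\right) \left(-5\right) = \left(-6\right) \left(-4\right) \left(-5\right) = 24 \left(-5\right) = -120$)
$Y{\left(\sqrt{4 + 5} \right)} X = \left(- \frac{1}{2} + \left(\sqrt{4 + 5}\right)^{2}\right) \left(-120\right) = \left(- \frac{1}{2} + \left(\sqrt{9}\right)^{2}\right) \left(-120\right) = \left(- \frac{1}{2} + 3^{2}\right) \left(-120\right) = \left(- \frac{1}{2} + 9\right) \left(-120\right) = \frac{17}{2} \left(-120\right) = -1020$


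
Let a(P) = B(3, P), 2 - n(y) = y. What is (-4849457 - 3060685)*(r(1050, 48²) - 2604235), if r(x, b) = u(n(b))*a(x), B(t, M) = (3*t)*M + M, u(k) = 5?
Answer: 20184586196370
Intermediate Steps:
n(y) = 2 - y
B(t, M) = M + 3*M*t (B(t, M) = 3*M*t + M = M + 3*M*t)
a(P) = 10*P (a(P) = P*(1 + 3*3) = P*(1 + 9) = P*10 = 10*P)
r(x, b) = 50*x (r(x, b) = 5*(10*x) = 50*x)
(-4849457 - 3060685)*(r(1050, 48²) - 2604235) = (-4849457 - 3060685)*(50*1050 - 2604235) = -7910142*(52500 - 2604235) = -7910142*(-2551735) = 20184586196370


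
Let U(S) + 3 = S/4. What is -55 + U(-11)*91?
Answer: -2313/4 ≈ -578.25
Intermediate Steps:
U(S) = -3 + S/4
-55 + U(-11)*91 = -55 + (-3 + (¼)*(-11))*91 = -55 + (-3 - 11/4)*91 = -55 - 23/4*91 = -55 - 2093/4 = -2313/4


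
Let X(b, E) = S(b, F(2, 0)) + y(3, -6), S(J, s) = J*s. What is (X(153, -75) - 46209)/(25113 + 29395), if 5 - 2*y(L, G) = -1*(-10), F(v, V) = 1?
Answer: -92117/109016 ≈ -0.84499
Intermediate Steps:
y(L, G) = -5/2 (y(L, G) = 5/2 - (-1)*(-10)/2 = 5/2 - ½*10 = 5/2 - 5 = -5/2)
X(b, E) = -5/2 + b (X(b, E) = b*1 - 5/2 = b - 5/2 = -5/2 + b)
(X(153, -75) - 46209)/(25113 + 29395) = ((-5/2 + 153) - 46209)/(25113 + 29395) = (301/2 - 46209)/54508 = -92117/2*1/54508 = -92117/109016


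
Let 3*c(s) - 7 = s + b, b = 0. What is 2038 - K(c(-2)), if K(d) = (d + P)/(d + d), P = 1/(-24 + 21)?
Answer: 10188/5 ≈ 2037.6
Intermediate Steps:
c(s) = 7/3 + s/3 (c(s) = 7/3 + (s + 0)/3 = 7/3 + s/3)
P = -1/3 (P = 1/(-3) = -1/3 ≈ -0.33333)
K(d) = (-1/3 + d)/(2*d) (K(d) = (d - 1/3)/(d + d) = (-1/3 + d)/((2*d)) = (-1/3 + d)*(1/(2*d)) = (-1/3 + d)/(2*d))
2038 - K(c(-2)) = 2038 - (-1 + 3*(7/3 + (1/3)*(-2)))/(6*(7/3 + (1/3)*(-2))) = 2038 - (-1 + 3*(7/3 - 2/3))/(6*(7/3 - 2/3)) = 2038 - (-1 + 3*(5/3))/(6*5/3) = 2038 - 3*(-1 + 5)/(6*5) = 2038 - 3*4/(6*5) = 2038 - 1*2/5 = 2038 - 2/5 = 10188/5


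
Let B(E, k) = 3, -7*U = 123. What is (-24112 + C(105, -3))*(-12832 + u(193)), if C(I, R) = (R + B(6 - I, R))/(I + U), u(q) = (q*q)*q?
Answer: -173033137200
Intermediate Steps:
U = -123/7 (U = -⅐*123 = -123/7 ≈ -17.571)
u(q) = q³ (u(q) = q²*q = q³)
C(I, R) = (3 + R)/(-123/7 + I) (C(I, R) = (R + 3)/(I - 123/7) = (3 + R)/(-123/7 + I))
(-24112 + C(105, -3))*(-12832 + u(193)) = (-24112 + 7*(3 - 3)/(-123 + 7*105))*(-12832 + 193³) = (-24112 + 7*0/(-123 + 735))*(-12832 + 7189057) = (-24112 + 7*0/612)*7176225 = (-24112 + 7*(1/612)*0)*7176225 = (-24112 + 0)*7176225 = -24112*7176225 = -173033137200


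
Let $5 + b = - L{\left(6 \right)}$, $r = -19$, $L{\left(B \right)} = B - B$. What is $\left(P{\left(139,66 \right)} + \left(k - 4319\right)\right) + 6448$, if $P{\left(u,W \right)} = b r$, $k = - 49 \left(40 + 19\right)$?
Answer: $-667$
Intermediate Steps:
$L{\left(B \right)} = 0$
$k = -2891$ ($k = \left(-49\right) 59 = -2891$)
$b = -5$ ($b = -5 - 0 = -5 + 0 = -5$)
$P{\left(u,W \right)} = 95$ ($P{\left(u,W \right)} = \left(-5\right) \left(-19\right) = 95$)
$\left(P{\left(139,66 \right)} + \left(k - 4319\right)\right) + 6448 = \left(95 - 7210\right) + 6448 = -7115 + 6448 = -667$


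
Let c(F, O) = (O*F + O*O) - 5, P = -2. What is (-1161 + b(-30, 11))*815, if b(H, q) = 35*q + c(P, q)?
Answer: -555830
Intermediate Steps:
c(F, O) = -5 + O**2 + F*O (c(F, O) = (F*O + O**2) - 5 = (O**2 + F*O) - 5 = -5 + O**2 + F*O)
b(H, q) = -5 + q**2 + 33*q (b(H, q) = 35*q + (-5 + q**2 - 2*q) = -5 + q**2 + 33*q)
(-1161 + b(-30, 11))*815 = (-1161 + (-5 + 11**2 + 33*11))*815 = (-1161 + (-5 + 121 + 363))*815 = (-1161 + 479)*815 = -682*815 = -555830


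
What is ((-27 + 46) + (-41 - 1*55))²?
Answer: 5929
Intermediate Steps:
((-27 + 46) + (-41 - 1*55))² = (19 + (-41 - 55))² = (19 - 96)² = (-77)² = 5929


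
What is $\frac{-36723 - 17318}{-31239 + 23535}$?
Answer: $\frac{54041}{7704} \approx 7.0147$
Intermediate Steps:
$\frac{-36723 - 17318}{-31239 + 23535} = - \frac{54041}{-7704} = \left(-54041\right) \left(- \frac{1}{7704}\right) = \frac{54041}{7704}$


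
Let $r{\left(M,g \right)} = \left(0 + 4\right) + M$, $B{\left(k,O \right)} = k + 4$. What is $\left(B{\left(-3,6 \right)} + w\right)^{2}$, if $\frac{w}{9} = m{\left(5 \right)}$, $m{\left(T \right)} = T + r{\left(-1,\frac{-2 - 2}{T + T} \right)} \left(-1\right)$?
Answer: $361$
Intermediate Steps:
$B{\left(k,O \right)} = 4 + k$
$r{\left(M,g \right)} = 4 + M$
$m{\left(T \right)} = -3 + T$ ($m{\left(T \right)} = T + \left(4 - 1\right) \left(-1\right) = T + 3 \left(-1\right) = T - 3 = -3 + T$)
$w = 18$ ($w = 9 \left(-3 + 5\right) = 9 \cdot 2 = 18$)
$\left(B{\left(-3,6 \right)} + w\right)^{2} = \left(\left(4 - 3\right) + 18\right)^{2} = \left(1 + 18\right)^{2} = 19^{2} = 361$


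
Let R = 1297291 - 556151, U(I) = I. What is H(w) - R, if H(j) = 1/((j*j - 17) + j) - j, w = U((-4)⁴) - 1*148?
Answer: -8713370239/11755 ≈ -7.4125e+5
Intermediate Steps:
w = 108 (w = (-4)⁴ - 1*148 = 256 - 148 = 108)
R = 741140
H(j) = 1/(-17 + j + j²) - j (H(j) = 1/((j² - 17) + j) - j = 1/((-17 + j²) + j) - j = 1/(-17 + j + j²) - j)
H(w) - R = (1 - 1*108² - 1*108³ + 17*108)/(-17 + 108 + 108²) - 1*741140 = (1 - 1*11664 - 1*1259712 + 1836)/(-17 + 108 + 11664) - 741140 = (1 - 11664 - 1259712 + 1836)/11755 - 741140 = (1/11755)*(-1269539) - 741140 = -1269539/11755 - 741140 = -8713370239/11755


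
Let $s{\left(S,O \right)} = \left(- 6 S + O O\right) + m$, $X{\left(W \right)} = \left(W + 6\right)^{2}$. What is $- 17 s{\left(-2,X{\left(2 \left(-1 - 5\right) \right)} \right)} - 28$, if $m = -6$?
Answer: $-22162$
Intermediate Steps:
$X{\left(W \right)} = \left(6 + W\right)^{2}$
$s{\left(S,O \right)} = -6 + O^{2} - 6 S$ ($s{\left(S,O \right)} = \left(- 6 S + O O\right) - 6 = \left(- 6 S + O^{2}\right) - 6 = \left(O^{2} - 6 S\right) - 6 = -6 + O^{2} - 6 S$)
$- 17 s{\left(-2,X{\left(2 \left(-1 - 5\right) \right)} \right)} - 28 = - 17 \left(-6 + \left(\left(6 + 2 \left(-1 - 5\right)\right)^{2}\right)^{2} - -12\right) - 28 = - 17 \left(-6 + \left(\left(6 + 2 \left(-6\right)\right)^{2}\right)^{2} + 12\right) - 28 = - 17 \left(-6 + \left(\left(6 - 12\right)^{2}\right)^{2} + 12\right) - 28 = - 17 \left(-6 + \left(\left(-6\right)^{2}\right)^{2} + 12\right) - 28 = - 17 \left(-6 + 36^{2} + 12\right) - 28 = - 17 \left(-6 + 1296 + 12\right) - 28 = \left(-17\right) 1302 - 28 = -22134 - 28 = -22162$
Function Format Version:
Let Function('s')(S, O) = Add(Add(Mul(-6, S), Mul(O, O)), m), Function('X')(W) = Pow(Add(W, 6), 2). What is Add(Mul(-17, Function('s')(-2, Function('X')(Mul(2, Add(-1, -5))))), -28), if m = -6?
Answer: -22162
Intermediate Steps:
Function('X')(W) = Pow(Add(6, W), 2)
Function('s')(S, O) = Add(-6, Pow(O, 2), Mul(-6, S)) (Function('s')(S, O) = Add(Add(Mul(-6, S), Mul(O, O)), -6) = Add(Add(Mul(-6, S), Pow(O, 2)), -6) = Add(Add(Pow(O, 2), Mul(-6, S)), -6) = Add(-6, Pow(O, 2), Mul(-6, S)))
Add(Mul(-17, Function('s')(-2, Function('X')(Mul(2, Add(-1, -5))))), -28) = Add(Mul(-17, Add(-6, Pow(Pow(Add(6, Mul(2, Add(-1, -5))), 2), 2), Mul(-6, -2))), -28) = Add(Mul(-17, Add(-6, Pow(Pow(Add(6, Mul(2, -6)), 2), 2), 12)), -28) = Add(Mul(-17, Add(-6, Pow(Pow(Add(6, -12), 2), 2), 12)), -28) = Add(Mul(-17, Add(-6, Pow(Pow(-6, 2), 2), 12)), -28) = Add(Mul(-17, Add(-6, Pow(36, 2), 12)), -28) = Add(Mul(-17, Add(-6, 1296, 12)), -28) = Add(Mul(-17, 1302), -28) = Add(-22134, -28) = -22162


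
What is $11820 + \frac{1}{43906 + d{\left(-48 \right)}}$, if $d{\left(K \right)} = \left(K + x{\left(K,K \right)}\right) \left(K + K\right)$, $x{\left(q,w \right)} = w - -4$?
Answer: $\frac{623363161}{52738} \approx 11820.0$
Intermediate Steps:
$x{\left(q,w \right)} = 4 + w$ ($x{\left(q,w \right)} = w + 4 = 4 + w$)
$d{\left(K \right)} = 2 K \left(4 + 2 K\right)$ ($d{\left(K \right)} = \left(K + \left(4 + K\right)\right) \left(K + K\right) = \left(4 + 2 K\right) 2 K = 2 K \left(4 + 2 K\right)$)
$11820 + \frac{1}{43906 + d{\left(-48 \right)}} = 11820 + \frac{1}{43906 + 4 \left(-48\right) \left(2 - 48\right)} = 11820 + \frac{1}{43906 + 4 \left(-48\right) \left(-46\right)} = 11820 + \frac{1}{43906 + 8832} = 11820 + \frac{1}{52738} = \frac{623363161}{52738}$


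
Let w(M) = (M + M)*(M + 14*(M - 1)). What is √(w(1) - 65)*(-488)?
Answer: -1464*I*√7 ≈ -3873.4*I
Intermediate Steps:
w(M) = 2*M*(-14 + 15*M) (w(M) = (2*M)*(M + 14*(-1 + M)) = (2*M)*(M + (-14 + 14*M)) = (2*M)*(-14 + 15*M) = 2*M*(-14 + 15*M))
√(w(1) - 65)*(-488) = √(2*1*(-14 + 15*1) - 65)*(-488) = √(2*1*(-14 + 15) - 65)*(-488) = √(2*1*1 - 65)*(-488) = √(2 - 65)*(-488) = √(-63)*(-488) = (3*I*√7)*(-488) = -1464*I*√7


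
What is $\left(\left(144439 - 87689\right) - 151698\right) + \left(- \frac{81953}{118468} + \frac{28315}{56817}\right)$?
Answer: $- \frac{639095943911669}{6730996356} \approx -94948.0$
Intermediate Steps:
$\left(\left(144439 - 87689\right) - 151698\right) + \left(- \frac{81953}{118468} + \frac{28315}{56817}\right) = \left(\left(144439 - 87689\right) - 151698\right) + \left(\left(-81953\right) \frac{1}{118468} + 28315 \cdot \frac{1}{56817}\right) = \left(56750 - 151698\right) + \left(- \frac{81953}{118468} + \frac{28315}{56817}\right) = -94948 - \frac{1301902181}{6730996356} = - \frac{639095943911669}{6730996356}$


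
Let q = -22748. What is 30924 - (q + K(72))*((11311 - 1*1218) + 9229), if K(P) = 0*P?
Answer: 439567780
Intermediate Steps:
K(P) = 0
30924 - (q + K(72))*((11311 - 1*1218) + 9229) = 30924 - (-22748 + 0)*((11311 - 1*1218) + 9229) = 30924 - (-22748)*((11311 - 1218) + 9229) = 30924 - (-22748)*(10093 + 9229) = 30924 - (-22748)*19322 = 30924 - 1*(-439536856) = 30924 + 439536856 = 439567780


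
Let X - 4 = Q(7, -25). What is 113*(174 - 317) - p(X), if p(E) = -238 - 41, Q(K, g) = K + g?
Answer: -15880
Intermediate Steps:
X = -14 (X = 4 + (7 - 25) = 4 - 18 = -14)
p(E) = -279
113*(174 - 317) - p(X) = 113*(174 - 317) - 1*(-279) = 113*(-143) + 279 = -16159 + 279 = -15880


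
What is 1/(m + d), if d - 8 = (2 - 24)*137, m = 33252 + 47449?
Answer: 1/77695 ≈ 1.2871e-5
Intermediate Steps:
m = 80701
d = -3006 (d = 8 + (2 - 24)*137 = 8 - 22*137 = 8 - 3014 = -3006)
1/(m + d) = 1/(80701 - 3006) = 1/77695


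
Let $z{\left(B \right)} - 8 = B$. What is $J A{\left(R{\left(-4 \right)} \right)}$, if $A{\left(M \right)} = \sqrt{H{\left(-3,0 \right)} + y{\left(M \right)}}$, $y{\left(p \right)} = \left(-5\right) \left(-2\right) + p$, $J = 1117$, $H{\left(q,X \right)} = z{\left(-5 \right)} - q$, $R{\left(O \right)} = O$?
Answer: $2234 \sqrt{3} \approx 3869.4$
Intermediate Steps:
$z{\left(B \right)} = 8 + B$
$H{\left(q,X \right)} = 3 - q$ ($H{\left(q,X \right)} = \left(8 - 5\right) - q = 3 - q$)
$y{\left(p \right)} = 10 + p$
$A{\left(M \right)} = \sqrt{16 + M}$ ($A{\left(M \right)} = \sqrt{\left(3 - -3\right) + \left(10 + M\right)} = \sqrt{\left(3 + 3\right) + \left(10 + M\right)} = \sqrt{6 + \left(10 + M\right)} = \sqrt{16 + M}$)
$J A{\left(R{\left(-4 \right)} \right)} = 1117 \sqrt{16 - 4} = 1117 \sqrt{12} = 1117 \cdot 2 \sqrt{3} = 2234 \sqrt{3}$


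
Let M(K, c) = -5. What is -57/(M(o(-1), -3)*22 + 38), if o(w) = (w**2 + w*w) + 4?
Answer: 19/24 ≈ 0.79167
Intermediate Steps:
o(w) = 4 + 2*w**2 (o(w) = (w**2 + w**2) + 4 = 2*w**2 + 4 = 4 + 2*w**2)
-57/(M(o(-1), -3)*22 + 38) = -57/(-5*22 + 38) = -57/(-110 + 38) = -57/(-72) = -57*(-1/72) = 19/24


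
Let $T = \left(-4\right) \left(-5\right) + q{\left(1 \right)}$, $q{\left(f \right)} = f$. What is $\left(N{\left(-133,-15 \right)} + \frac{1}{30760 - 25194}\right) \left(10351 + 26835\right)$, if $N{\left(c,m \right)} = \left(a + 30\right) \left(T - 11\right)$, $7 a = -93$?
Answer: $\frac{121081836611}{19481} \approx 6.2154 \cdot 10^{6}$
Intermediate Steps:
$a = - \frac{93}{7}$ ($a = \frac{1}{7} \left(-93\right) = - \frac{93}{7} \approx -13.286$)
$T = 21$ ($T = \left(-4\right) \left(-5\right) + 1 = 20 + 1 = 21$)
$N{\left(c,m \right)} = \frac{1170}{7}$ ($N{\left(c,m \right)} = \left(- \frac{93}{7} + 30\right) \left(21 - 11\right) = \frac{117}{7} \cdot 10 = \frac{1170}{7}$)
$\left(N{\left(-133,-15 \right)} + \frac{1}{30760 - 25194}\right) \left(10351 + 26835\right) = \left(\frac{1170}{7} + \frac{1}{30760 - 25194}\right) \left(10351 + 26835\right) = \left(\frac{1170}{7} + \frac{1}{5566}\right) 37186 = \frac{6512227}{38962} \cdot 37186 = \frac{121081836611}{19481}$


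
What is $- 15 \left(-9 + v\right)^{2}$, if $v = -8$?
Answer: $-4335$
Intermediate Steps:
$- 15 \left(-9 + v\right)^{2} = - 15 \left(-9 - 8\right)^{2} = - 15 \left(-17\right)^{2} = \left(-15\right) 289 = -4335$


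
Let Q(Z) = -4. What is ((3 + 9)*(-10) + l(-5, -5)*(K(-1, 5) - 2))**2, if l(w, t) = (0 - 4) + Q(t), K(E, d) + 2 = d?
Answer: 16384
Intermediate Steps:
K(E, d) = -2 + d
l(w, t) = -8 (l(w, t) = (0 - 4) - 4 = -4 - 4 = -8)
((3 + 9)*(-10) + l(-5, -5)*(K(-1, 5) - 2))**2 = ((3 + 9)*(-10) - 8*((-2 + 5) - 2))**2 = (12*(-10) - 8*(3 - 2))**2 = (-120 - 8*1)**2 = (-120 - 8)**2 = (-128)**2 = 16384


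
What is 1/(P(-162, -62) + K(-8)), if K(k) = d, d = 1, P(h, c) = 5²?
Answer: 1/26 ≈ 0.038462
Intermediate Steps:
P(h, c) = 25
K(k) = 1
1/(P(-162, -62) + K(-8)) = 1/(25 + 1) = 1/26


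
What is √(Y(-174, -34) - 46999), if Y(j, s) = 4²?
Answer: I*√46983 ≈ 216.76*I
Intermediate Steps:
Y(j, s) = 16
√(Y(-174, -34) - 46999) = √(16 - 46999) = √(-46983) = I*√46983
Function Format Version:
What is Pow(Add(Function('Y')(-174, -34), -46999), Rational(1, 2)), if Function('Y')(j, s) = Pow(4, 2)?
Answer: Mul(I, Pow(46983, Rational(1, 2))) ≈ Mul(216.76, I)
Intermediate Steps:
Function('Y')(j, s) = 16
Pow(Add(Function('Y')(-174, -34), -46999), Rational(1, 2)) = Pow(Add(16, -46999), Rational(1, 2)) = Pow(-46983, Rational(1, 2)) = Mul(I, Pow(46983, Rational(1, 2)))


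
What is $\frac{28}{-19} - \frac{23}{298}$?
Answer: $- \frac{8781}{5662} \approx -1.5509$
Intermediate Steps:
$\frac{28}{-19} - \frac{23}{298} = 28 \left(- \frac{1}{19}\right) - \frac{23}{298} = - \frac{28}{19} - \frac{23}{298} = - \frac{8781}{5662}$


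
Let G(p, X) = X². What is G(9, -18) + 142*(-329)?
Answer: -46394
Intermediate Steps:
G(9, -18) + 142*(-329) = (-18)² + 142*(-329) = 324 - 46718 = -46394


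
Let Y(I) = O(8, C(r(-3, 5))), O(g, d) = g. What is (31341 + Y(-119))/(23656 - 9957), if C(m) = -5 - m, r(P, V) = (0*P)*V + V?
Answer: 31349/13699 ≈ 2.2884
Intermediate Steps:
r(P, V) = V (r(P, V) = 0*V + V = 0 + V = V)
Y(I) = 8
(31341 + Y(-119))/(23656 - 9957) = (31341 + 8)/(23656 - 9957) = 31349/13699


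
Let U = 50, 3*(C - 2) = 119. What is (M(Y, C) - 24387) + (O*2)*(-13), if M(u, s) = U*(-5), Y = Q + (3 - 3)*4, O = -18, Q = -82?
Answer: -24169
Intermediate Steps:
C = 125/3 (C = 2 + (⅓)*119 = 2 + 119/3 = 125/3 ≈ 41.667)
Y = -82 (Y = -82 + (3 - 3)*4 = -82 + 0*4 = -82 + 0 = -82)
M(u, s) = -250 (M(u, s) = 50*(-5) = -250)
(M(Y, C) - 24387) + (O*2)*(-13) = (-250 - 24387) - 18*2*(-13) = -24637 - 36*(-13) = -24637 + 468 = -24169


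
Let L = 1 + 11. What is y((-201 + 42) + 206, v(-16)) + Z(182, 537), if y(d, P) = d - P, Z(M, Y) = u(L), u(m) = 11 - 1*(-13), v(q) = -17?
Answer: 88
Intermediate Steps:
L = 12
u(m) = 24 (u(m) = 11 + 13 = 24)
Z(M, Y) = 24
y((-201 + 42) + 206, v(-16)) + Z(182, 537) = (((-201 + 42) + 206) - 1*(-17)) + 24 = ((-159 + 206) + 17) + 24 = (47 + 17) + 24 = 64 + 24 = 88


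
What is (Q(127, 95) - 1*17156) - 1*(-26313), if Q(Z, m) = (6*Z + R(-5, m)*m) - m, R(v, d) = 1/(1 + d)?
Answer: 943199/96 ≈ 9825.0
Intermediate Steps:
Q(Z, m) = -m + 6*Z + m/(1 + m) (Q(Z, m) = (6*Z + m/(1 + m)) - m = -m + 6*Z + m/(1 + m))
(Q(127, 95) - 1*17156) - 1*(-26313) = ((95 + (1 + 95)*(-1*95 + 6*127))/(1 + 95) - 1*17156) - 1*(-26313) = ((95 + 96*(-95 + 762))/96 - 17156) + 26313 = ((95 + 96*667)/96 - 17156) + 26313 = ((95 + 64032)/96 - 17156) + 26313 = ((1/96)*64127 - 17156) + 26313 = (64127/96 - 17156) + 26313 = -1582849/96 + 26313 = 943199/96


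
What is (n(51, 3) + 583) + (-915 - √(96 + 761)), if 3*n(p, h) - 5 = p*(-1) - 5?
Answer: -349 - √857 ≈ -378.27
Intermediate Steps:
n(p, h) = -p/3 (n(p, h) = 5/3 + (p*(-1) - 5)/3 = 5/3 + (-p - 5)/3 = 5/3 + (-5 - p)/3 = 5/3 + (-5/3 - p/3) = -p/3)
(n(51, 3) + 583) + (-915 - √(96 + 761)) = (-⅓*51 + 583) + (-915 - √(96 + 761)) = (-17 + 583) + (-915 - √857) = 566 + (-915 - √857) = -349 - √857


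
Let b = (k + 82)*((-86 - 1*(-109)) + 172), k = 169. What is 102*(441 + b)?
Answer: 5037372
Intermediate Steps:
b = 48945 (b = (169 + 82)*((-86 - 1*(-109)) + 172) = 251*((-86 + 109) + 172) = 251*(23 + 172) = 251*195 = 48945)
102*(441 + b) = 102*(441 + 48945) = 102*49386 = 5037372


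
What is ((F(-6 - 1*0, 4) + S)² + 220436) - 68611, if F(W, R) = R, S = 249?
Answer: 215834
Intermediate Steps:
((F(-6 - 1*0, 4) + S)² + 220436) - 68611 = ((4 + 249)² + 220436) - 68611 = (253² + 220436) - 68611 = (64009 + 220436) - 68611 = 284445 - 68611 = 215834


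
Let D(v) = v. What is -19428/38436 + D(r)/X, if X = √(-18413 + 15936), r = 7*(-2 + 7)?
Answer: -1619/3203 - 35*I*√2477/2477 ≈ -0.50546 - 0.70324*I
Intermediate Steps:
r = 35 (r = 7*5 = 35)
X = I*√2477 (X = √(-2477) = I*√2477 ≈ 49.769*I)
-19428/38436 + D(r)/X = -19428/38436 + 35/((I*√2477)) = -19428*1/38436 + 35*(-I*√2477/2477) = -1619/3203 - 35*I*√2477/2477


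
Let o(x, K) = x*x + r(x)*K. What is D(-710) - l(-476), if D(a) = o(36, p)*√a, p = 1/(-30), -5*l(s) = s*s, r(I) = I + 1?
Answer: 226576/5 + 38843*I*√710/30 ≈ 45315.0 + 34500.0*I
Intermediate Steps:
r(I) = 1 + I
l(s) = -s²/5 (l(s) = -s*s/5 = -s²/5)
p = -1/30 ≈ -0.033333
o(x, K) = x² + K*(1 + x) (o(x, K) = x*x + (1 + x)*K = x² + K*(1 + x))
D(a) = 38843*√a/30 (D(a) = (36² - (1 + 36)/30)*√a = (1296 - 1/30*37)*√a = (1296 - 37/30)*√a = 38843*√a/30)
D(-710) - l(-476) = 38843*√(-710)/30 - (-1)*(-476)²/5 = 38843*(I*√710)/30 - (-1)*226576/5 = 38843*I*√710/30 - 1*(-226576/5) = 38843*I*√710/30 + 226576/5 = 226576/5 + 38843*I*√710/30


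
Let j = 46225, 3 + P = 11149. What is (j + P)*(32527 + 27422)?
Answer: 3439334079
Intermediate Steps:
P = 11146 (P = -3 + 11149 = 11146)
(j + P)*(32527 + 27422) = (46225 + 11146)*(32527 + 27422) = 57371*59949 = 3439334079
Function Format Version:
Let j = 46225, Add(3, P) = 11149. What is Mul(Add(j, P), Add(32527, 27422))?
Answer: 3439334079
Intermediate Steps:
P = 11146 (P = Add(-3, 11149) = 11146)
Mul(Add(j, P), Add(32527, 27422)) = Mul(Add(46225, 11146), Add(32527, 27422)) = Mul(57371, 59949) = 3439334079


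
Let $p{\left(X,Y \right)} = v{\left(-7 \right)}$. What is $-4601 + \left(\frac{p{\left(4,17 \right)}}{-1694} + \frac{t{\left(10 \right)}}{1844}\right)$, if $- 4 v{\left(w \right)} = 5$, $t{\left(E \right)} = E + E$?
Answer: $- \frac{14372273151}{3123736} \approx -4601.0$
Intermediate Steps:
$t{\left(E \right)} = 2 E$
$v{\left(w \right)} = - \frac{5}{4}$ ($v{\left(w \right)} = \left(- \frac{1}{4}\right) 5 = - \frac{5}{4}$)
$p{\left(X,Y \right)} = - \frac{5}{4}$
$-4601 + \left(\frac{p{\left(4,17 \right)}}{-1694} + \frac{t{\left(10 \right)}}{1844}\right) = -4601 - \left(- \frac{5}{6776} - \frac{2 \cdot 10}{1844}\right) = -4601 + \left(\left(- \frac{5}{4}\right) \left(- \frac{1}{1694}\right) + 20 \cdot \frac{1}{1844}\right) = -4601 + \left(\frac{5}{6776} + \frac{5}{461}\right) = -4601 + \frac{36185}{3123736} = - \frac{14372273151}{3123736}$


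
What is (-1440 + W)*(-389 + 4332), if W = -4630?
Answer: -23934010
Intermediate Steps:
(-1440 + W)*(-389 + 4332) = (-1440 - 4630)*(-389 + 4332) = -6070*3943 = -23934010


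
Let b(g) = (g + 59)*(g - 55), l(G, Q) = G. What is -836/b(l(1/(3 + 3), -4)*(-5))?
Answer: 30096/116915 ≈ 0.25742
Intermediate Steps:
b(g) = (-55 + g)*(59 + g) (b(g) = (59 + g)*(-55 + g) = (-55 + g)*(59 + g))
-836/b(l(1/(3 + 3), -4)*(-5)) = -836/(-3245 + (-5/(3 + 3))**2 + 4*(-5/(3 + 3))) = -836/(-3245 + (-5/6)**2 + 4*(-5/6)) = -836/(-3245 + 25/36 - 10/3) = -836/(-116915/36) = -836*(-36/116915) = 30096/116915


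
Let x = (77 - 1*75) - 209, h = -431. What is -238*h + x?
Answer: 102371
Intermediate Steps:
x = -207 (x = (77 - 75) - 209 = 2 - 209 = -207)
-238*h + x = -238*(-431) - 207 = 102578 - 207 = 102371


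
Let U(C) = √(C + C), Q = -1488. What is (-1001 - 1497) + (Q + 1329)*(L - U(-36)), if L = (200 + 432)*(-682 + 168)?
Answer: 51648334 + 954*I*√2 ≈ 5.1648e+7 + 1349.2*I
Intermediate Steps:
U(C) = √2*√C (U(C) = √(2*C) = √2*√C)
L = -324848 (L = 632*(-514) = -324848)
(-1001 - 1497) + (Q + 1329)*(L - U(-36)) = (-1001 - 1497) + (-1488 + 1329)*(-324848 - √2*√(-36)) = -2498 - 159*(-324848 - √2*6*I) = -2498 - 159*(-324848 - 6*I*√2) = -2498 + (51650832 + 954*I*√2) = 51648334 + 954*I*√2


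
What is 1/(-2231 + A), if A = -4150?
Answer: -1/6381 ≈ -0.00015672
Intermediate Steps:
1/(-2231 + A) = 1/(-2231 - 4150) = 1/(-6381) = -1/6381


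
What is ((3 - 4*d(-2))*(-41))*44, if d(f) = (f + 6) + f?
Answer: 9020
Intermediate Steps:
d(f) = 6 + 2*f (d(f) = (6 + f) + f = 6 + 2*f)
((3 - 4*d(-2))*(-41))*44 = ((3 - 4*(6 + 2*(-2)))*(-41))*44 = ((3 - 4*(6 - 4))*(-41))*44 = ((3 - 4*2)*(-41))*44 = ((3 - 8)*(-41))*44 = -5*(-41)*44 = 205*44 = 9020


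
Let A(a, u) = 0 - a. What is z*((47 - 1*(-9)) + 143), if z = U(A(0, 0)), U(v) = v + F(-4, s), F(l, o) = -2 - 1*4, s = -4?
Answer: -1194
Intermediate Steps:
A(a, u) = -a
F(l, o) = -6 (F(l, o) = -2 - 4 = -6)
U(v) = -6 + v (U(v) = v - 6 = -6 + v)
z = -6 (z = -6 - 1*0 = -6 + 0 = -6)
z*((47 - 1*(-9)) + 143) = -6*((47 - 1*(-9)) + 143) = -6*((47 + 9) + 143) = -6*(56 + 143) = -6*199 = -1194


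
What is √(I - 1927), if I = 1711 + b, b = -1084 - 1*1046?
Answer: I*√2346 ≈ 48.436*I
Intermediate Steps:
b = -2130 (b = -1084 - 1046 = -2130)
I = -419 (I = 1711 - 2130 = -419)
√(I - 1927) = √(-419 - 1927) = √(-2346) = I*√2346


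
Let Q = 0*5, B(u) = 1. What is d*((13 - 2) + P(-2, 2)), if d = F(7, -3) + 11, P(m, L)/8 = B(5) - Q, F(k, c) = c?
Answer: 152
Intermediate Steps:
Q = 0
P(m, L) = 8 (P(m, L) = 8*(1 - 1*0) = 8*(1 + 0) = 8*1 = 8)
d = 8 (d = -3 + 11 = 8)
d*((13 - 2) + P(-2, 2)) = 8*((13 - 2) + 8) = 8*(11 + 8) = 8*19 = 152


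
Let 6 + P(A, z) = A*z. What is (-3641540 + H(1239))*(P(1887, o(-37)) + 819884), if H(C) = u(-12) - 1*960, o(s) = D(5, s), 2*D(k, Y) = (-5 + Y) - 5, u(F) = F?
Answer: -2824890080152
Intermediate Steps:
D(k, Y) = -5 + Y/2 (D(k, Y) = ((-5 + Y) - 5)/2 = (-10 + Y)/2 = -5 + Y/2)
o(s) = -5 + s/2
P(A, z) = -6 + A*z
H(C) = -972 (H(C) = -12 - 1*960 = -12 - 960 = -972)
(-3641540 + H(1239))*(P(1887, o(-37)) + 819884) = (-3641540 - 972)*((-6 + 1887*(-5 + (1/2)*(-37))) + 819884) = -3642512*((-6 + 1887*(-5 - 37/2)) + 819884) = -3642512*((-6 + 1887*(-47/2)) + 819884) = -3642512*((-6 - 88689/2) + 819884) = -3642512*(-88701/2 + 819884) = -3642512*1551067/2 = -2824890080152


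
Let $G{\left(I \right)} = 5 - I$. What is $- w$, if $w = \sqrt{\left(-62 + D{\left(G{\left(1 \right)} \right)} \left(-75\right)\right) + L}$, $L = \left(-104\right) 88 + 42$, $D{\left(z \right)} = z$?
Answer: $- 16 i \sqrt{37} \approx - 97.324 i$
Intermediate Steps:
$L = -9110$ ($L = -9152 + 42 = -9110$)
$w = 16 i \sqrt{37}$ ($w = \sqrt{\left(-62 + \left(5 - 1\right) \left(-75\right)\right) - 9110} = \sqrt{\left(-62 + 4 \left(-75\right)\right) - 9110} = \sqrt{\left(-62 - 300\right) - 9110} = \sqrt{-362 - 9110} = \sqrt{-9472} = 16 i \sqrt{37} \approx 97.324 i$)
$- w = - 16 i \sqrt{37}$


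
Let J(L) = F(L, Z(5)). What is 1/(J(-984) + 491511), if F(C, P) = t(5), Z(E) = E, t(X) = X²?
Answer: 1/491536 ≈ 2.0344e-6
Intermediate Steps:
F(C, P) = 25 (F(C, P) = 5² = 25)
J(L) = 25
1/(J(-984) + 491511) = 1/(25 + 491511) = 1/491536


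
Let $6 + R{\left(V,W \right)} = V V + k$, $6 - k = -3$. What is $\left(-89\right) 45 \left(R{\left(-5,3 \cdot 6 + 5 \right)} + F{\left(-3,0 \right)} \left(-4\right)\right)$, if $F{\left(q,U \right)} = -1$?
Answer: $-128160$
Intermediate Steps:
$k = 9$ ($k = 6 - -3 = 6 + 3 = 9$)
$R{\left(V,W \right)} = 3 + V^{2}$ ($R{\left(V,W \right)} = -6 + \left(V V + 9\right) = -6 + \left(V^{2} + 9\right) = -6 + \left(9 + V^{2}\right) = 3 + V^{2}$)
$\left(-89\right) 45 \left(R{\left(-5,3 \cdot 6 + 5 \right)} + F{\left(-3,0 \right)} \left(-4\right)\right) = \left(-89\right) 45 \left(\left(3 + \left(-5\right)^{2}\right) - -4\right) = - 4005 \left(\left(3 + 25\right) + 4\right) = - 4005 \left(28 + 4\right) = \left(-4005\right) 32 = -128160$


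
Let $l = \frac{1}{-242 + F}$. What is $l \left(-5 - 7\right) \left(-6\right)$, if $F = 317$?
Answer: $\frac{24}{25} \approx 0.96$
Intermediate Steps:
$l = \frac{1}{75}$ ($l = \frac{1}{-242 + 317} = \frac{1}{75} \approx 0.013333$)
$l \left(-5 - 7\right) \left(-6\right) = \frac{\left(-5 - 7\right) \left(-6\right)}{75} = \frac{\left(-12\right) \left(-6\right)}{75} = \frac{1}{75} \cdot 72 = \frac{24}{25}$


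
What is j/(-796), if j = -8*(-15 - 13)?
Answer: -56/199 ≈ -0.28141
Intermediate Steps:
j = 224 (j = -8*(-28) = 224)
j/(-796) = 224/(-796) = 224*(-1/796) = -56/199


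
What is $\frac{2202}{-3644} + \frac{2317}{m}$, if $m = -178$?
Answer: $- \frac{1104388}{81079} \approx -13.621$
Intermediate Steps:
$\frac{2202}{-3644} + \frac{2317}{m} = \frac{2202}{-3644} + \frac{2317}{-178} = 2202 \left(- \frac{1}{3644}\right) + 2317 \left(- \frac{1}{178}\right) = - \frac{1101}{1822} - \frac{2317}{178} = - \frac{1104388}{81079}$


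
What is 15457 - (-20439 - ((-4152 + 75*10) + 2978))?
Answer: 35472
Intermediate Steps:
15457 - (-20439 - ((-4152 + 75*10) + 2978)) = 15457 - (-20439 - ((-4152 + 750) + 2978)) = 15457 - (-20439 - (-3402 + 2978)) = 15457 - (-20439 - 1*(-424)) = 15457 - (-20439 + 424) = 15457 - 1*(-20015) = 15457 + 20015 = 35472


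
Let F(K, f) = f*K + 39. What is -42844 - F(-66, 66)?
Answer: -38527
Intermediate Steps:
F(K, f) = 39 + K*f (F(K, f) = K*f + 39 = 39 + K*f)
-42844 - F(-66, 66) = -42844 - (39 - 66*66) = -42844 - (39 - 4356) = -42844 - 1*(-4317) = -42844 + 4317 = -38527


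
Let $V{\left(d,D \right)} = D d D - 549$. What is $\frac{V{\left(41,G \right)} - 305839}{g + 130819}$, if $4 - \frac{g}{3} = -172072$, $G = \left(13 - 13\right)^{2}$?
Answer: $- \frac{306388}{647047} \approx -0.47352$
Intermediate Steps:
$G = 0$ ($G = 0^{2} = 0$)
$g = 516228$ ($g = 12 - -516216 = 12 + 516216 = 516228$)
$V{\left(d,D \right)} = -549 + d D^{2}$ ($V{\left(d,D \right)} = d D^{2} - 549 = -549 + d D^{2}$)
$\frac{V{\left(41,G \right)} - 305839}{g + 130819} = \frac{\left(-549 + 41 \cdot 0^{2}\right) - 305839}{516228 + 130819} = \frac{\left(-549 + 41 \cdot 0\right) - 305839}{647047} = \left(\left(-549 + 0\right) - 305839\right) \frac{1}{647047} = \left(-549 - 305839\right) \frac{1}{647047} = \left(-306388\right) \frac{1}{647047} = - \frac{306388}{647047}$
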